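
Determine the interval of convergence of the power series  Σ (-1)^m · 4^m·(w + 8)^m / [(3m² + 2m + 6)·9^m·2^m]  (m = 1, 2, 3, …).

[-25/2, -7/2]

The ratio of consecutive coefficients is [(3m² + 2m + 6)/(3(m+1)² + 2(m+1) + 6)] · 4/(9·2) → 2/9.
The series converges when 2/9 · |w + 8| < 1, giving R = 9/2.
At w = -7/2: the series is dominated by a constant times Σ 1/m², which converges (p = 2 > 1).
Check w = -25/2: the series is dominated by a constant times Σ 1/m², which converges (p = 2 > 1).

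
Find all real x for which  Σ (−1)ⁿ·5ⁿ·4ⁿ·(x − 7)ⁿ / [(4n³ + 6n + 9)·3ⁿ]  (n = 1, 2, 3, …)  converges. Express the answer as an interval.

The ratio of consecutive coefficients is [(4n³ + 6n + 9)/(4(n+1)³ + 6(n+1) + 9)] · 5·4/3 → 20/3.
The series converges when 20/3 · |x − 7| < 1, giving R = 3/20.
Check x = 143/20: the terms are on the order of 1/n³, so the series converges absolutely by comparison with the p-series (p = 3 > 1).
At x = 137/20: the series is dominated by a constant times Σ 1/n³, which converges (p = 3 > 1).

[137/20, 143/20]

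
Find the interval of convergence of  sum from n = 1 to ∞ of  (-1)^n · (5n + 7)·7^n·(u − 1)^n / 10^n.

The ratio of consecutive coefficients is [(5(n+1) + 7)/(5n + 7)] · 7/10 → 7/10.
Convergence for |u − 1| · 7/10 < 1, i.e. |u − 1| < 10/7. So R = 10/7.
At u = 17/7: the terms have absolute value of order n, which does not tend to 0, so the series diverges by the divergence test.
At u = -3/7: the n-th term does not approach 0; divergence by the term test.

(-3/7, 17/7)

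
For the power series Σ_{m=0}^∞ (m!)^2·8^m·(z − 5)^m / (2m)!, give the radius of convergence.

R = 1/2

Ratio test: |a_{m+1}/a_m| = (m+1)²/[(2m+1)·(2m+2)] · 8 → 2 as m → ∞.
The series converges when 2 · |z − 5| < 1, giving R = 1/2.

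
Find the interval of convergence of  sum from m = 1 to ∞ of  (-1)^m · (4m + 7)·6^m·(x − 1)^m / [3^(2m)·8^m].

(-11, 13)

Apply the ratio test: |a_{m+1}| / |a_m| = [(4(m+1) + 7)/(4m + 7)] · 6/(9·8), which tends to 1/12 as m → ∞.
Thus R = 1/(1/12) = 12.
Check x = 13: the terms do not tend to 0, so the series diverges.
Endpoint x = -11: the m-th term does not approach 0; divergence by the term test.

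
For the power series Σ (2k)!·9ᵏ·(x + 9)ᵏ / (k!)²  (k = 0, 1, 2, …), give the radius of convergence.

The ratio of consecutive coefficients is (2k+1)·(2k+2)/(k+1)² · 9 → 36.
Convergence for |x + 9| · 36 < 1, i.e. |x + 9| < 1/36. So R = 1/36.

R = 1/36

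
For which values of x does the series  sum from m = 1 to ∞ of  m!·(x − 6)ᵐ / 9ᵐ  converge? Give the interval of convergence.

{6}

Apply the ratio test: |a_{m+1}| / |a_m| = (m+1) · 1/9, which tends to ∞ as m → ∞.
The ratio grows without bound, so the series diverges whenever (x − 6) ≠ 0; it converges only at x = 6. R = 0.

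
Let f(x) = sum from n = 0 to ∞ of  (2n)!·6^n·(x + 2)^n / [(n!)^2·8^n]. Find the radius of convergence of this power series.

The ratio of consecutive coefficients is (2n+1)·(2n+2)/(n+1)² · 6/8 → 3.
Thus R = 1/(3) = 1/3.

R = 1/3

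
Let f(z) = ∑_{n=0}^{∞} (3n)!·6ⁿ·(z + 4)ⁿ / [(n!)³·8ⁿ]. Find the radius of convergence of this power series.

R = 4/81

The ratio of consecutive coefficients is (3n+1)·(3n+2)·(3n+3)/(n+1)³ · 6/8 → 81/4.
Convergence for |z + 4| · 81/4 < 1, i.e. |z + 4| < 4/81. So R = 4/81.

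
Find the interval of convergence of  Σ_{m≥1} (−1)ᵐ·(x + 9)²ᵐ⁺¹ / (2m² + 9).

[-10, -8]

Ratio test: |a_{m+1}/a_m| = (2m² + 9)/(2(m+1)² + 9) → 1 as m → ∞.
Writing y = (x + 9)², the series in y has radius 1, so |x + 9| < √(1) = 1 and R = 1.
At x = -8: absolute convergence follows by limit comparison with Σ 1/m².
At x = -10: the terms are on the order of 1/m², so the series converges absolutely by comparison with the p-series (p = 2 > 1).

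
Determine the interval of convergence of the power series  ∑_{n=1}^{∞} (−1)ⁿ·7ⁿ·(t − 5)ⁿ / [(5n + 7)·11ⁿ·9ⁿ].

By the ratio test, |a_{n+1}/a_n| = [(5n + 7)/(5(n+1) + 7)] · 7/(11·9) → 7/99.
The series converges when 7/99 · |t − 5| < 1, giving R = 99/7.
At t = 134/7: the terms alternate in sign and decrease monotonically to 0 in absolute value (size ~ c/n), so the alternating series test gives convergence.
When t = -64/7, the terms behave like c/n; limit comparison with the harmonic series gives divergence.

(-64/7, 134/7]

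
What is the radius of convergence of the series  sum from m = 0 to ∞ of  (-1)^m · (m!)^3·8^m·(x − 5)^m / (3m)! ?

Ratio test: |a_{m+1}/a_m| = (m+1)³/[(3m+1)·(3m+2)·(3m+3)] · 8 → 8/27 as m → ∞.
Hence the series converges for |x − 5| < 1/(8/27) = 27/8, so the radius of convergence is 27/8.

R = 27/8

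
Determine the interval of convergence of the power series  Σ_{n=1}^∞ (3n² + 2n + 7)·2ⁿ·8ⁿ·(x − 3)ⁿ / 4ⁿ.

(11/4, 13/4)

Apply the ratio test: |a_{n+1}| / |a_n| = [(3(n+1)² + 2(n+1) + 7)/(3n² + 2n + 7)] · 2·8/4, which tends to 4 as n → ∞.
The series converges when 4 · |x − 3| < 1, giving R = 1/4.
At x = 13/4: the terms do not tend to 0, so the series diverges.
Check x = 11/4: the terms do not tend to 0, so the series diverges.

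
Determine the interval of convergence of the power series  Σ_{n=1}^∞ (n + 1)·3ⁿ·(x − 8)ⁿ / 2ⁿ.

(22/3, 26/3)

Apply the ratio test: |a_{n+1}| / |a_n| = [((n+1) + 1)/(n + 1)] · 3/2, which tends to 3/2 as n → ∞.
Convergence for |x − 8| · 3/2 < 1, i.e. |x − 8| < 2/3. So R = 2/3.
Endpoint x = 26/3: the terms have absolute value of order n, which does not tend to 0, so the series diverges by the divergence test.
Endpoint x = 22/3: the terms do not tend to 0, so the series diverges.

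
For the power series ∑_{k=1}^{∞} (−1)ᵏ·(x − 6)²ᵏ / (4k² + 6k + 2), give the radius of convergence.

Ratio test: |a_{k+1}/a_k| = (4k² + 6k + 2)/(4(k+1)² + 6(k+1) + 2) → 1 as k → ∞.
Successive powers of (x − 6) differ by 2, so the series converges when |x − 6|² · 1 < 1, i.e. |x − 6| < √(1) = 1. So R = 1.

R = 1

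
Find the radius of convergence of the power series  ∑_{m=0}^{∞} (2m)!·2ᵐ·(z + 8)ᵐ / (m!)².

Ratio test: |a_{m+1}/a_m| = (2m+1)·(2m+2)/(m+1)² · 2 → 8 as m → ∞.
The series converges when 8 · |z + 8| < 1, giving R = 1/8.

R = 1/8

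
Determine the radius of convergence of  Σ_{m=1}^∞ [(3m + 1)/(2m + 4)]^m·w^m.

R = 2/3

Root test: |a_m|^(1/m) = (3m + 1)/(2m + 4) → 3/2.
Thus R = 1/(3/2) = 2/3.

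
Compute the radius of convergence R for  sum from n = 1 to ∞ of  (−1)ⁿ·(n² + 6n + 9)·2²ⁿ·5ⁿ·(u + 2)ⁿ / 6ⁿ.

Apply the ratio test: |a_{n+1}| / |a_n| = [((n+1)² + 6(n+1) + 9)/(n² + 6n + 9)] · 4·5/6, which tends to 10/3 as n → ∞.
Hence the series converges for |u + 2| < 1/(10/3) = 3/10, so the radius of convergence is 3/10.

R = 3/10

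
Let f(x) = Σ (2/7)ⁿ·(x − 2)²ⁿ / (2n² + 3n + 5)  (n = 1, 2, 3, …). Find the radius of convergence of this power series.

R = √14/2

Apply the ratio test: |a_{n+1}| / |a_n| = [(2n² + 3n + 5)/(2(n+1)² + 3(n+1) + 5)] · 2/7, which tends to 2/7 as n → ∞.
Since the exponent of (x − 2) increases by 2 each term, convergence requires |x − 2|² < 7/2, hence R = √14/2.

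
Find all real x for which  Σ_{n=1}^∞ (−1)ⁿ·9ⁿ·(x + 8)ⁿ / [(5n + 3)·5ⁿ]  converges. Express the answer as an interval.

The ratio of consecutive coefficients is [(5n + 3)/(5(n+1) + 3)] · 9/5 → 9/5.
Convergence for |x + 8| · 9/5 < 1, i.e. |x + 8| < 5/9. So R = 5/9.
Check x = -67/9: the terms alternate in sign and decrease monotonically to 0 in absolute value (size ~ c/n), so the alternating series test gives convergence.
Check x = -77/9: the terms behave like c/n; limit comparison with the harmonic series gives divergence.

(-77/9, -67/9]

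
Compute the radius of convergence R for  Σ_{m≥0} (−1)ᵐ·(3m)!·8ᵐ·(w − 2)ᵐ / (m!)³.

R = 1/216

Ratio test: |a_{m+1}/a_m| = (3m+1)·(3m+2)·(3m+3)/(m+1)³ · 8 → 216 as m → ∞.
The series converges when 216 · |w − 2| < 1, giving R = 1/216.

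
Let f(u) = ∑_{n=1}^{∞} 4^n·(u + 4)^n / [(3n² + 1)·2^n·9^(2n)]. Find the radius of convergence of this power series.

R = 81/2

Apply the ratio test: |a_{n+1}| / |a_n| = [(3n² + 1)/(3(n+1)² + 1)] · 4/(2·81), which tends to 2/81 as n → ∞.
Hence the series converges for |u + 4| < 1/(2/81) = 81/2, so the radius of convergence is 81/2.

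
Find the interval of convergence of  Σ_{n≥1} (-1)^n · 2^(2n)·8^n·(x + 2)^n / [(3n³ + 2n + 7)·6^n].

[-35/16, -29/16]

By the ratio test, |a_{n+1}/a_n| = [(3n³ + 2n + 7)/(3(n+1)³ + 2(n+1) + 7)] · 4·8/6 → 16/3.
Thus R = 1/(16/3) = 3/16.
At x = -29/16: the series is dominated by a constant times Σ 1/n³, which converges (p = 3 > 1).
When x = -35/16, the terms are on the order of 1/n³, so the series converges absolutely by comparison with the p-series (p = 3 > 1).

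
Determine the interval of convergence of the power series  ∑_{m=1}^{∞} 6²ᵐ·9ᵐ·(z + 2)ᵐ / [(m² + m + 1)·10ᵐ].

The ratio of consecutive coefficients is [(m² + m + 1)/((m+1)² + (m+1) + 1)] · 36·9/10 → 162/5.
Convergence for |z + 2| · 162/5 < 1, i.e. |z + 2| < 5/162. So R = 5/162.
When z = -319/162, the series is dominated by a constant times Σ 1/m², which converges (p = 2 > 1).
When z = -329/162, the terms are on the order of 1/m², so the series converges absolutely by comparison with the p-series (p = 2 > 1).

[-329/162, -319/162]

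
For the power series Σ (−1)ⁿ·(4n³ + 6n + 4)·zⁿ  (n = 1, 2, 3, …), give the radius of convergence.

R = 1

The ratio of consecutive coefficients is (4(n+1)³ + 6(n+1) + 4)/(4n³ + 6n + 4) → 1.
So the series converges when |z| < 1 and diverges when |z| > 1; R = 1.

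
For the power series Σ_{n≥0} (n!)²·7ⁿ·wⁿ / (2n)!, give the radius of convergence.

R = 4/7

By the ratio test, |a_{n+1}/a_n| = (n+1)²/[(2n+1)·(2n+2)] · 7 → 7/4.
Hence the series converges for |w| < 1/(7/4) = 4/7, so the radius of convergence is 4/7.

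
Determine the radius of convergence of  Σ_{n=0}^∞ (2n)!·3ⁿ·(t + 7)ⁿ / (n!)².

The ratio of consecutive coefficients is (2n+1)·(2n+2)/(n+1)² · 3 → 12.
Hence the series converges for |t + 7| < 1/(12) = 1/12, so the radius of convergence is 1/12.

R = 1/12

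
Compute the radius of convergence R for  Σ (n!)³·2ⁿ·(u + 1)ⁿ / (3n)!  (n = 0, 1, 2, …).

R = 27/2

Apply the ratio test: |a_{n+1}| / |a_n| = (n+1)³/[(3n+1)·(3n+2)·(3n+3)] · 2, which tends to 2/27 as n → ∞.
The series converges when 2/27 · |u + 1| < 1, giving R = 27/2.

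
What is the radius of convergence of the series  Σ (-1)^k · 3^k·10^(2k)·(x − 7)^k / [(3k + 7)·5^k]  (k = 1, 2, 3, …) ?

Ratio test: |a_{k+1}/a_k| = [(3k + 7)/(3(k+1) + 7)] · 3·100/5 → 60 as k → ∞.
Thus R = 1/(60) = 1/60.

R = 1/60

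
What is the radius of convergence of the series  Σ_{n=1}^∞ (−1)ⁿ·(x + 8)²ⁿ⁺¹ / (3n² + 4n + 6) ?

R = 1

The ratio of consecutive coefficients is (3n² + 4n + 6)/(3(n+1)² + 4(n+1) + 6) → 1.
Successive powers of (x + 8) differ by 2, so the series converges when |x + 8|² · 1 < 1, i.e. |x + 8| < √(1) = 1. So R = 1.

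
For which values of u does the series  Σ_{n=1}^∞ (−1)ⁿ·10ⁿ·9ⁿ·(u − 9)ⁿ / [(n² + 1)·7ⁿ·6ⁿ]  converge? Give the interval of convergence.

Apply the ratio test: |a_{n+1}| / |a_n| = [(n² + 1)/((n+1)² + 1)] · 10·9/(7·6), which tends to 15/7 as n → ∞.
Thus R = 1/(15/7) = 7/15.
At u = 142/15: absolute convergence follows by limit comparison with Σ 1/n².
Check u = 128/15: the terms are on the order of 1/n², so the series converges absolutely by comparison with the p-series (p = 2 > 1).

[128/15, 142/15]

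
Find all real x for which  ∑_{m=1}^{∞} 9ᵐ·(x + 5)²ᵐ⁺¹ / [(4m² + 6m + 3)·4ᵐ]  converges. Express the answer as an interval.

[-17/3, -13/3]

By the ratio test, |a_{m+1}/a_m| = [(4m² + 6m + 3)/(4(m+1)² + 6(m+1) + 3)] · 9/4 → 9/4.
Successive powers of (x + 5) differ by 2, so the series converges when |x + 5|² · 9/4 < 1, i.e. |x + 5| < √(4/9) = 2/3. So R = 2/3.
When x = -13/3, the series is dominated by a constant times Σ 1/m², which converges (p = 2 > 1).
At x = -17/3: the series is dominated by a constant times Σ 1/m², which converges (p = 2 > 1).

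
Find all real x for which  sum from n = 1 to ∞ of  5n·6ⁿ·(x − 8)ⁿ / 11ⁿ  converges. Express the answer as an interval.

(37/6, 59/6)

Apply the ratio test: |a_{n+1}| / |a_n| = [5(n+1)/5n] · 6/11, which tends to 6/11 as n → ∞.
The series converges when 6/11 · |x − 8| < 1, giving R = 11/6.
Check x = 59/6: the terms have absolute value of order n, which does not tend to 0, so the series diverges by the divergence test.
Check x = 37/6: the terms do not tend to 0, so the series diverges.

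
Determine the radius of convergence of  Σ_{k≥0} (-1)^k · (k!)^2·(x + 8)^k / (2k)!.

R = 4

By the ratio test, |a_{k+1}/a_k| = (k+1)²/[(2k+1)·(2k+2)] → 1/4.
The series converges when 1/4 · |x + 8| < 1, giving R = 4.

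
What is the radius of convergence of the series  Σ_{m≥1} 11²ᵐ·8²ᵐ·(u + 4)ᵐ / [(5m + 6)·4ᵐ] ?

R = 1/1936

By the ratio test, |a_{m+1}/a_m| = [(5m + 6)/(5(m+1) + 6)] · 121·64/4 → 1936.
Thus R = 1/(1936) = 1/1936.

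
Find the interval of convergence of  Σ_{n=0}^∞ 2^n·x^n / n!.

Apply the ratio test: |a_{n+1}| / |a_n| = 2 · 1/(n+1), which tends to 0 as n → ∞.
The limit is 0, so the series converges for all x; R = ∞.

(−∞, ∞)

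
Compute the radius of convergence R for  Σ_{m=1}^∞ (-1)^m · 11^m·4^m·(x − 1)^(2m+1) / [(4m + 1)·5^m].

R = √55/22

Ratio test: |a_{m+1}/a_m| = [(4m + 1)/(4(m+1) + 1)] · 11·4/5 → 44/5 as m → ∞.
Writing y = (x − 1)², the series in y has radius 5/44, so |x − 1| < √(5/44) and R = √55/22.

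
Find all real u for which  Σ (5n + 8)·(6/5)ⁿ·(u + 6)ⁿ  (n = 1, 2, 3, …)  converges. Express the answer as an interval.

(-41/6, -31/6)

By the ratio test, |a_{n+1}/a_n| = [(5(n+1) + 8)/(5n + 8)] · 6/5 → 6/5.
Hence the series converges for |u + 6| < 1/(6/5) = 5/6, so the radius of convergence is 5/6.
Check u = -31/6: the n-th term does not approach 0; divergence by the term test.
Check u = -41/6: the n-th term does not approach 0; divergence by the term test.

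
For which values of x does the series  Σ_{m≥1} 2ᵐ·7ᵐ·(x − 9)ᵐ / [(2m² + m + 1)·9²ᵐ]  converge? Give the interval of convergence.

[45/14, 207/14]

The ratio of consecutive coefficients is [(2m² + m + 1)/(2(m+1)² + (m+1) + 1)] · 2·7/81 → 14/81.
Thus R = 1/(14/81) = 81/14.
At x = 207/14: absolute convergence follows by limit comparison with Σ 1/m².
Check x = 45/14: the series is dominated by a constant times Σ 1/m², which converges (p = 2 > 1).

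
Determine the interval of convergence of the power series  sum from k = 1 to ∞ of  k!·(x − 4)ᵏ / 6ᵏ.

Ratio test: |a_{k+1}/a_k| = (k+1) · 1/6 → ∞ as k → ∞.
Since the ratio → ∞, the series diverges for every x ≠ 4, and R = 0.

{4}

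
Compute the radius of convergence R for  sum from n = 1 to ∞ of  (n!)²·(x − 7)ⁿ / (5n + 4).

Ratio test: |a_{n+1}/a_n| = (n+1)² · (5n + 4)/(5(n+1) + 4) → ∞ as n → ∞.
The ratio grows without bound, so the series diverges whenever (x − 7) ≠ 0; it converges only at x = 7. R = 0.

R = 0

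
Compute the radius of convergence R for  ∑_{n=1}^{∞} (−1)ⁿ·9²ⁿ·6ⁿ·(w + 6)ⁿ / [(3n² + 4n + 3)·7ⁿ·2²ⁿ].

Apply the ratio test: |a_{n+1}| / |a_n| = [(3n² + 4n + 3)/(3(n+1)² + 4(n+1) + 3)] · 81·6/(7·4), which tends to 243/14 as n → ∞.
Convergence for |w + 6| · 243/14 < 1, i.e. |w + 6| < 14/243. So R = 14/243.

R = 14/243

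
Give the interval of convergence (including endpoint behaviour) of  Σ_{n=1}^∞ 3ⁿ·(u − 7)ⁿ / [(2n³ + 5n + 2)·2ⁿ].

The ratio of consecutive coefficients is [(2n³ + 5n + 2)/(2(n+1)³ + 5(n+1) + 2)] · 3/2 → 3/2.
Thus R = 1/(3/2) = 2/3.
When u = 23/3, the terms are on the order of 1/n³, so the series converges absolutely by comparison with the p-series (p = 3 > 1).
At u = 19/3: the terms are on the order of 1/n³, so the series converges absolutely by comparison with the p-series (p = 3 > 1).

[19/3, 23/3]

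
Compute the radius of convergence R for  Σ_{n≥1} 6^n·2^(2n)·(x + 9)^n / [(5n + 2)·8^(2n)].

R = 8/3

By the ratio test, |a_{n+1}/a_n| = [(5n + 2)/(5(n+1) + 2)] · 6·4/64 → 3/8.
Hence the series converges for |x + 9| < 1/(3/8) = 8/3, so the radius of convergence is 8/3.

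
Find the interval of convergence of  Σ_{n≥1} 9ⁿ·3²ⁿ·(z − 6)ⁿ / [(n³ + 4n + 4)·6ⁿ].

Ratio test: |a_{n+1}/a_n| = [(n³ + 4n + 4)/((n+1)³ + 4(n+1) + 4)] · 9·9/6 → 27/2 as n → ∞.
Thus R = 1/(27/2) = 2/27.
Check z = 164/27: the terms are on the order of 1/n³, so the series converges absolutely by comparison with the p-series (p = 3 > 1).
Endpoint z = 160/27: the terms are on the order of 1/n³, so the series converges absolutely by comparison with the p-series (p = 3 > 1).

[160/27, 164/27]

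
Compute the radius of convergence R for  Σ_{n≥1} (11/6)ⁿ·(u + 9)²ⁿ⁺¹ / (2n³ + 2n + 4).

R = √66/11

Ratio test: |a_{n+1}/a_n| = [(2n³ + 2n + 4)/(2(n+1)³ + 2(n+1) + 4)] · 11/6 → 11/6 as n → ∞.
Writing y = (u + 9)², the series in y has radius 6/11, so |u + 9| < √(6/11) and R = √66/11.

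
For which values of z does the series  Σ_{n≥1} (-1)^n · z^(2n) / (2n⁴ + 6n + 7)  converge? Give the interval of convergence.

[-1, 1]

Ratio test: |a_{n+1}/a_n| = (2n⁴ + 6n + 7)/(2(n+1)⁴ + 6(n+1) + 7) → 1 as n → ∞.
Since the exponent of z increases by 2 each term, convergence requires |z|² < 1, hence R = 1.
Endpoint z = 1: absolute convergence follows by limit comparison with Σ 1/n⁴.
When z = -1, the series is dominated by a constant times Σ 1/n⁴, which converges (p = 4 > 1).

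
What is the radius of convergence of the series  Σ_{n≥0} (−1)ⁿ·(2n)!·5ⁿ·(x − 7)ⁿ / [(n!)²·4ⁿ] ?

R = 1/5

Ratio test: |a_{n+1}/a_n| = (2n+1)·(2n+2)/(n+1)² · 5/4 → 5 as n → ∞.
Thus R = 1/(5) = 1/5.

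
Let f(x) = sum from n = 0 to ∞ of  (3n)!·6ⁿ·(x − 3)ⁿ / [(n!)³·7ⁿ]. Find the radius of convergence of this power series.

Apply the ratio test: |a_{n+1}| / |a_n| = (3n+1)·(3n+2)·(3n+3)/(n+1)³ · 6/7, which tends to 162/7 as n → ∞.
Thus R = 1/(162/7) = 7/162.

R = 7/162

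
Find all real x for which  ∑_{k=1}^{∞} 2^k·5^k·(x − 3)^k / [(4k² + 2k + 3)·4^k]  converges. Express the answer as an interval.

Apply the ratio test: |a_{k+1}| / |a_k| = [(4k² + 2k + 3)/(4(k+1)² + 2(k+1) + 3)] · 2·5/4, which tends to 5/2 as k → ∞.
Convergence for |x − 3| · 5/2 < 1, i.e. |x − 3| < 2/5. So R = 2/5.
Endpoint x = 17/5: the series is dominated by a constant times Σ 1/k², which converges (p = 2 > 1).
Check x = 13/5: absolute convergence follows by limit comparison with Σ 1/k².

[13/5, 17/5]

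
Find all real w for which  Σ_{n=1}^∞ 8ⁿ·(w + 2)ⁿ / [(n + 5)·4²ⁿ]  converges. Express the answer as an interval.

By the ratio test, |a_{n+1}/a_n| = [(n + 5)/((n+1) + 5)] · 8/16 → 1/2.
Hence the series converges for |w + 2| < 1/(1/2) = 2, so the radius of convergence is 2.
Check w = 0: comparison with the harmonic series Σ 1/n shows the series diverges.
Endpoint w = -4: the terms alternate in sign and decrease monotonically to 0 in absolute value (size ~ c/n), so the alternating series test gives convergence.

[-4, 0)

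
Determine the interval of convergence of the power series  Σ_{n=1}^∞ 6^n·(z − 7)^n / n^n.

(−∞, ∞)

Root test: |a_n|^(1/n) = 6/n → 0.
Since the n-th root of |a_n| tends to 0, the series converges for all real z; R = ∞.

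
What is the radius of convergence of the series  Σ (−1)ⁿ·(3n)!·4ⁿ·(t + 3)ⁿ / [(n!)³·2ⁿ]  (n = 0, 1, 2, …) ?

R = 1/54

Apply the ratio test: |a_{n+1}| / |a_n| = (3n+1)·(3n+2)·(3n+3)/(n+1)³ · 4/2, which tends to 54 as n → ∞.
Hence the series converges for |t + 3| < 1/(54) = 1/54, so the radius of convergence is 1/54.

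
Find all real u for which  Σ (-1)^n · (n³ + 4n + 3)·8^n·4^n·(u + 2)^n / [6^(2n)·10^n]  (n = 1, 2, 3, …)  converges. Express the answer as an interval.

(-53/4, 37/4)

The ratio of consecutive coefficients is [((n+1)³ + 4(n+1) + 3)/(n³ + 4n + 3)] · 8·4/(36·10) → 4/45.
Convergence for |u + 2| · 4/45 < 1, i.e. |u + 2| < 45/4. So R = 45/4.
Check u = 37/4: the n-th term does not approach 0; divergence by the term test.
At u = -53/4: the terms do not tend to 0, so the series diverges.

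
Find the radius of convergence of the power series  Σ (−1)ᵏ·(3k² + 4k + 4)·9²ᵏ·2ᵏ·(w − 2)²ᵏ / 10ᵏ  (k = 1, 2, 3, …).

Ratio test: |a_{k+1}/a_k| = [(3(k+1)² + 4(k+1) + 4)/(3k² + 4k + 4)] · 81·2/10 → 81/5 as k → ∞.
Writing y = (w − 2)², the series in y has radius 5/81, so |w − 2| < √(5/81) and R = √5/9.

R = √5/9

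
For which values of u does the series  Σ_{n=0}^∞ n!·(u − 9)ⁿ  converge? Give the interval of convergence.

{9}

Apply the ratio test: |a_{n+1}| / |a_n| = (n+1), which tends to ∞ as n → ∞.
The ratio grows without bound, so the series diverges whenever (u − 9) ≠ 0; it converges only at u = 9. R = 0.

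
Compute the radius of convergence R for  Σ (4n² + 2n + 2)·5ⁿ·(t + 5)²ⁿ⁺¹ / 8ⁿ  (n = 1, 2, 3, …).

R = 2√10/5

By the ratio test, |a_{n+1}/a_n| = [(4(n+1)² + 2(n+1) + 2)/(4n² + 2n + 2)] · 5/8 → 5/8.
Writing y = (t + 5)², the series in y has radius 8/5, so |t + 5| < √(8/5) and R = 2√10/5.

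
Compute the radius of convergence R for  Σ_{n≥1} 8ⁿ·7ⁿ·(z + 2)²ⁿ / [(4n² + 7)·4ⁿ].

The ratio of consecutive coefficients is [(4n² + 7)/(4(n+1)² + 7)] · 8·7/4 → 14.
Writing y = (z + 2)², the series in y has radius 1/14, so |z + 2| < √(1/14) and R = √14/14.

R = √14/14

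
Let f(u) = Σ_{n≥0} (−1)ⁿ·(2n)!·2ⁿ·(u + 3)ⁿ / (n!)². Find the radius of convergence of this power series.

R = 1/8

Apply the ratio test: |a_{n+1}| / |a_n| = (2n+1)·(2n+2)/(n+1)² · 2, which tends to 8 as n → ∞.
Convergence for |u + 3| · 8 < 1, i.e. |u + 3| < 1/8. So R = 1/8.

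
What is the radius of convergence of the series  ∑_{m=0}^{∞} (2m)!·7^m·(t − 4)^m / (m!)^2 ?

Ratio test: |a_{m+1}/a_m| = (2m+1)·(2m+2)/(m+1)² · 7 → 28 as m → ∞.
The series converges when 28 · |t − 4| < 1, giving R = 1/28.

R = 1/28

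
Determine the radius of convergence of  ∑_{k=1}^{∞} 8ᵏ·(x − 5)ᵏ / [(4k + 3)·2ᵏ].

Ratio test: |a_{k+1}/a_k| = [(4k + 3)/(4(k+1) + 3)] · 8/2 → 4 as k → ∞.
Hence the series converges for |x − 5| < 1/(4) = 1/4, so the radius of convergence is 1/4.

R = 1/4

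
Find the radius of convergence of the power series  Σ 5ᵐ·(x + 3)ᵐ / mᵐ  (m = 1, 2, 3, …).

R = ∞

Applying the root test, |a_m|^(1/m) = 5/m → 0.
The limit is 0 for every x, so R = ∞.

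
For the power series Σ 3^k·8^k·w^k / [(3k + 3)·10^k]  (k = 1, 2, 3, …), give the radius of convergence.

R = 5/12

By the ratio test, |a_{k+1}/a_k| = [(3k + 3)/(3(k+1) + 3)] · 3·8/10 → 12/5.
The series converges when 12/5 · |w| < 1, giving R = 5/12.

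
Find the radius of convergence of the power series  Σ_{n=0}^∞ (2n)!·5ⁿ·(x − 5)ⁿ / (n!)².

The ratio of consecutive coefficients is (2n+1)·(2n+2)/(n+1)² · 5 → 20.
Thus R = 1/(20) = 1/20.

R = 1/20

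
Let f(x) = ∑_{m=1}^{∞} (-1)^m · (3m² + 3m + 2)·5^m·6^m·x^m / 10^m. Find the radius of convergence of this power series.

R = 1/3

Apply the ratio test: |a_{m+1}| / |a_m| = [(3(m+1)² + 3(m+1) + 2)/(3m² + 3m + 2)] · 5·6/10, which tends to 3 as m → ∞.
Convergence for |x| · 3 < 1, i.e. |x| < 1/3. So R = 1/3.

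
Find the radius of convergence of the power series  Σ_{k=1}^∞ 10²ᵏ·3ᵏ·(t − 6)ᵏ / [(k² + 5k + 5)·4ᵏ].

R = 1/75

Apply the ratio test: |a_{k+1}| / |a_k| = [(k² + 5k + 5)/((k+1)² + 5(k+1) + 5)] · 100·3/4, which tends to 75 as k → ∞.
The series converges when 75 · |t − 6| < 1, giving R = 1/75.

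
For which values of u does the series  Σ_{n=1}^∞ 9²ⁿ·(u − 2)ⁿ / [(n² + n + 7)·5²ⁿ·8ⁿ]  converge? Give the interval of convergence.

The ratio of consecutive coefficients is [(n² + n + 7)/((n+1)² + (n+1) + 7)] · 81/(25·8) → 81/200.
Hence the series converges for |u − 2| < 1/(81/200) = 200/81, so the radius of convergence is 200/81.
At u = 362/81: the series is dominated by a constant times Σ 1/n², which converges (p = 2 > 1).
At u = -38/81: the series is dominated by a constant times Σ 1/n², which converges (p = 2 > 1).

[-38/81, 362/81]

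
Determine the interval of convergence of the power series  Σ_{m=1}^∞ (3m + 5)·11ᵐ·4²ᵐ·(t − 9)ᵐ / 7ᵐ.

Ratio test: |a_{m+1}/a_m| = [(3(m+1) + 5)/(3m + 5)] · 11·16/7 → 176/7 as m → ∞.
The series converges when 176/7 · |t − 9| < 1, giving R = 7/176.
Endpoint t = 1591/176: the terms do not tend to 0, so the series diverges.
At t = 1577/176: the terms do not tend to 0, so the series diverges.

(1577/176, 1591/176)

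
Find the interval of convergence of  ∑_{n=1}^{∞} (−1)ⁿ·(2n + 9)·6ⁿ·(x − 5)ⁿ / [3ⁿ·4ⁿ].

Ratio test: |a_{n+1}/a_n| = [(2(n+1) + 9)/(2n + 9)] · 6/(3·4) → 1/2 as n → ∞.
Thus R = 1/(1/2) = 2.
At x = 7: the n-th term does not approach 0; divergence by the term test.
Endpoint x = 3: the terms have absolute value of order n, which does not tend to 0, so the series diverges by the divergence test.

(3, 7)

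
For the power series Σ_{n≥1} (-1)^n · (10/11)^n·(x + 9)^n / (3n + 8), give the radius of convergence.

Apply the ratio test: |a_{n+1}| / |a_n| = [(3n + 8)/(3(n+1) + 8)] · 10/11, which tends to 10/11 as n → ∞.
Convergence for |x + 9| · 10/11 < 1, i.e. |x + 9| < 11/10. So R = 11/10.

R = 11/10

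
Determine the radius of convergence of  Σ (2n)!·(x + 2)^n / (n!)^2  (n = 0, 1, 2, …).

R = 1/4

The ratio of consecutive coefficients is (2n+1)·(2n+2)/(n+1)² → 4.
Convergence for |x + 2| · 4 < 1, i.e. |x + 2| < 1/4. So R = 1/4.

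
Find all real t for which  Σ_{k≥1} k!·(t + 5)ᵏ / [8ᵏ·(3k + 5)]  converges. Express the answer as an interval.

By the ratio test, |a_{k+1}/a_k| = (k+1) · 1/8 · (3k + 5)/(3(k+1) + 5) → ∞.
The ratio grows without bound, so the series diverges whenever (t + 5) ≠ 0; it converges only at t = -5. R = 0.

{-5}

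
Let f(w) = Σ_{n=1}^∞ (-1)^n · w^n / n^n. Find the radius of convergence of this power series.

By the Cauchy root test, |a_n|^(1/n) = 1/n → 0.
The limit is 0 for every w, so R = ∞.

R = ∞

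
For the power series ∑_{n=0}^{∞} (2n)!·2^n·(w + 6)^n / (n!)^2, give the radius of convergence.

Ratio test: |a_{n+1}/a_n| = (2n+1)·(2n+2)/(n+1)² · 2 → 8 as n → ∞.
Thus R = 1/(8) = 1/8.

R = 1/8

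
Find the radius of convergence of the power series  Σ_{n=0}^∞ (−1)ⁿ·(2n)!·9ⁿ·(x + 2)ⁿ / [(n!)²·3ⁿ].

R = 1/12

Apply the ratio test: |a_{n+1}| / |a_n| = (2n+1)·(2n+2)/(n+1)² · 9/3, which tends to 12 as n → ∞.
Convergence for |x + 2| · 12 < 1, i.e. |x + 2| < 1/12. So R = 1/12.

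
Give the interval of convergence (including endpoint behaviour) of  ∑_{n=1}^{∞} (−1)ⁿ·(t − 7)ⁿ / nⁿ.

(−∞, ∞)

Root test: |a_n|^(1/n) = 1/n → 0.
Since the n-th root of |a_n| tends to 0, the series converges for all real t; R = ∞.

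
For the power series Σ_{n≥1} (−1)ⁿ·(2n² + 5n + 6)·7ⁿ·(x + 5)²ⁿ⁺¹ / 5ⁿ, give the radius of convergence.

R = √35/7

Ratio test: |a_{n+1}/a_n| = [(2(n+1)² + 5(n+1) + 6)/(2n² + 5n + 6)] · 7/5 → 7/5 as n → ∞.
Writing y = (x + 5)², the series in y has radius 5/7, so |x + 5| < √(5/7) and R = √35/7.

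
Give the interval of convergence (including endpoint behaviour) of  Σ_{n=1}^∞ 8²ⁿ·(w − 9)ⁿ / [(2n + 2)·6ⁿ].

[285/32, 291/32)

Ratio test: |a_{n+1}/a_n| = [(2n + 2)/(2(n+1) + 2)] · 64/6 → 32/3 as n → ∞.
Hence the series converges for |w − 9| < 1/(32/3) = 3/32, so the radius of convergence is 3/32.
Endpoint w = 291/32: the terms are asymptotic to a nonzero constant times 1/n, so the series diverges by limit comparison with Σ 1/n.
When w = 285/32, an alternating series whose terms decrease to 0 in absolute value, so it converges by the Leibniz criterion.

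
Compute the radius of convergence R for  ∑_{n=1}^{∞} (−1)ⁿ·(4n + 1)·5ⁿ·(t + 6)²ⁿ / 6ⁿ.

Apply the ratio test: |a_{n+1}| / |a_n| = [(4(n+1) + 1)/(4n + 1)] · 5/6, which tends to 5/6 as n → ∞.
Successive powers of (t + 6) differ by 2, so the series converges when |t + 6|² · 5/6 < 1, i.e. |t + 6| < √(6/5). So R = √30/5.

R = √30/5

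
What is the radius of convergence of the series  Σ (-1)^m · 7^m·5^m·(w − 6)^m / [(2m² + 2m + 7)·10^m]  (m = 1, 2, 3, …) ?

R = 2/7

Apply the ratio test: |a_{m+1}| / |a_m| = [(2m² + 2m + 7)/(2(m+1)² + 2(m+1) + 7)] · 7·5/10, which tends to 7/2 as m → ∞.
Hence the series converges for |w − 6| < 1/(7/2) = 2/7, so the radius of convergence is 2/7.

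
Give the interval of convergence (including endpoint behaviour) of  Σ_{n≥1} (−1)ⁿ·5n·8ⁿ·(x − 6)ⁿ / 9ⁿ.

(39/8, 57/8)

By the ratio test, |a_{n+1}/a_n| = [5(n+1)/5n] · 8/9 → 8/9.
The series converges when 8/9 · |x − 6| < 1, giving R = 9/8.
Endpoint x = 57/8: the terms have absolute value of order n, which does not tend to 0, so the series diverges by the divergence test.
When x = 39/8, the n-th term does not approach 0; divergence by the term test.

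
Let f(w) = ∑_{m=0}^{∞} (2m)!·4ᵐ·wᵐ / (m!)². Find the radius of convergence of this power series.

R = 1/16

Apply the ratio test: |a_{m+1}| / |a_m| = (2m+1)·(2m+2)/(m+1)² · 4, which tends to 16 as m → ∞.
The series converges when 16 · |w| < 1, giving R = 1/16.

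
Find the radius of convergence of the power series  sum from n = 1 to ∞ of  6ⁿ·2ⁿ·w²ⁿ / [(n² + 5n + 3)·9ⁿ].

R = √3/2

By the ratio test, |a_{n+1}/a_n| = [(n² + 5n + 3)/((n+1)² + 5(n+1) + 3)] · 6·2/9 → 4/3.
Since the exponent of w increases by 2 each term, convergence requires |w|² < 3/4, hence R = √3/2.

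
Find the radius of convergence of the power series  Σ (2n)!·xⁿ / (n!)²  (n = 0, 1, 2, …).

R = 1/4

The ratio of consecutive coefficients is (2n+1)·(2n+2)/(n+1)² → 4.
Hence the series converges for |x| < 1/(4) = 1/4, so the radius of convergence is 1/4.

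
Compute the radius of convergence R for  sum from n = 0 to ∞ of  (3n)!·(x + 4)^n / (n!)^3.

Apply the ratio test: |a_{n+1}| / |a_n| = (3n+1)·(3n+2)·(3n+3)/(n+1)³, which tends to 27 as n → ∞.
Convergence for |x + 4| · 27 < 1, i.e. |x + 4| < 1/27. So R = 1/27.

R = 1/27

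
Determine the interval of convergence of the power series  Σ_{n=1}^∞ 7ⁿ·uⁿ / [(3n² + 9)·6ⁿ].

[-6/7, 6/7]

By the ratio test, |a_{n+1}/a_n| = [(3n² + 9)/(3(n+1)² + 9)] · 7/6 → 7/6.
Hence the series converges for |u| < 1/(7/6) = 6/7, so the radius of convergence is 6/7.
When u = 6/7, the terms are on the order of 1/n², so the series converges absolutely by comparison with the p-series (p = 2 > 1).
When u = -6/7, the series is dominated by a constant times Σ 1/n², which converges (p = 2 > 1).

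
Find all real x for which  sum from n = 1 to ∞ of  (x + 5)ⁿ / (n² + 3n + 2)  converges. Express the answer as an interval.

By the ratio test, |a_{n+1}/a_n| = (n² + 3n + 2)/((n+1)² + 3(n+1) + 2) → 1.
So the series converges when |x + 5| < 1 and diverges when |x + 5| > 1; R = 1.
Check x = -4: absolute convergence follows by limit comparison with Σ 1/n².
At x = -6: the series is dominated by a constant times Σ 1/n², which converges (p = 2 > 1).

[-6, -4]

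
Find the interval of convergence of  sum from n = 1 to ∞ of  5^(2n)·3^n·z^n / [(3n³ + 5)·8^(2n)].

[-64/75, 64/75]

Ratio test: |a_{n+1}/a_n| = [(3n³ + 5)/(3(n+1)³ + 5)] · 25·3/64 → 75/64 as n → ∞.
Thus R = 1/(75/64) = 64/75.
Endpoint z = 64/75: absolute convergence follows by limit comparison with Σ 1/n³.
When z = -64/75, the terms are on the order of 1/n³, so the series converges absolutely by comparison with the p-series (p = 3 > 1).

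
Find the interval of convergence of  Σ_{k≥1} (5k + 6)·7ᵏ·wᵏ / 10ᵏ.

(-10/7, 10/7)

By the ratio test, |a_{k+1}/a_k| = [(5(k+1) + 6)/(5k + 6)] · 7/10 → 7/10.
Hence the series converges for |w| < 1/(7/10) = 10/7, so the radius of convergence is 10/7.
When w = 10/7, the terms have absolute value of order k, which does not tend to 0, so the series diverges by the divergence test.
Endpoint w = -10/7: the terms do not tend to 0, so the series diverges.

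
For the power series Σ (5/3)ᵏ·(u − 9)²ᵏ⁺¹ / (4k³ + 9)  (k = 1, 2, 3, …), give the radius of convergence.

R = √15/5

By the ratio test, |a_{k+1}/a_k| = [(4k³ + 9)/(4(k+1)³ + 9)] · 5/3 → 5/3.
Writing y = (u − 9)², the series in y has radius 3/5, so |u − 9| < √(3/5) and R = √15/5.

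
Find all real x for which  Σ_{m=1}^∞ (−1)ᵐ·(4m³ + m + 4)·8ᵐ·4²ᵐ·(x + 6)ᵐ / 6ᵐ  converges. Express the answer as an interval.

(-387/64, -381/64)

Ratio test: |a_{m+1}/a_m| = [(4(m+1)³ + (m+1) + 4)/(4m³ + m + 4)] · 8·16/6 → 64/3 as m → ∞.
The series converges when 64/3 · |x + 6| < 1, giving R = 3/64.
Check x = -381/64: the m-th term does not approach 0; divergence by the term test.
At x = -387/64: the terms have absolute value of order m³, which does not tend to 0, so the series diverges by the divergence test.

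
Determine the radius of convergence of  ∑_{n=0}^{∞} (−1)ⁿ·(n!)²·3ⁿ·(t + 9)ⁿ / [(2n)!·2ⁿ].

Ratio test: |a_{n+1}/a_n| = (n+1)²/[(2n+1)·(2n+2)] · 3/2 → 3/8 as n → ∞.
Thus R = 1/(3/8) = 8/3.

R = 8/3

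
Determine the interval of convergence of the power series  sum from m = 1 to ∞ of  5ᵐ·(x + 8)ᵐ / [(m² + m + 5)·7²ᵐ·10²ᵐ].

By the ratio test, |a_{m+1}/a_m| = [(m² + m + 5)/((m+1)² + (m+1) + 5)] · 5/(49·100) → 1/980.
Thus R = 1/(1/980) = 980.
Endpoint x = 972: the series is dominated by a constant times Σ 1/m², which converges (p = 2 > 1).
When x = -988, the terms are on the order of 1/m², so the series converges absolutely by comparison with the p-series (p = 2 > 1).

[-988, 972]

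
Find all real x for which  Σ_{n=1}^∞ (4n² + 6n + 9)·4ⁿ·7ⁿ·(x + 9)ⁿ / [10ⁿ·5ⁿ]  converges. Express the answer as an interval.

(-151/14, -101/14)

The ratio of consecutive coefficients is [(4(n+1)² + 6(n+1) + 9)/(4n² + 6n + 9)] · 4·7/(10·5) → 14/25.
Hence the series converges for |x + 9| < 1/(14/25) = 25/14, so the radius of convergence is 25/14.
Endpoint x = -101/14: the n-th term does not approach 0; divergence by the term test.
Check x = -151/14: the n-th term does not approach 0; divergence by the term test.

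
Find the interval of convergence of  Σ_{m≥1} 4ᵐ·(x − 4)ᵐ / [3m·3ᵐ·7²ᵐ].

[-131/4, 163/4)

Ratio test: |a_{m+1}/a_m| = [3m/3(m+1)] · 4/(3·49) → 4/147 as m → ∞.
Hence the series converges for |x − 4| < 1/(4/147) = 147/4, so the radius of convergence is 147/4.
Endpoint x = 163/4: the terms behave like c/m; limit comparison with the harmonic series gives divergence.
Check x = -131/4: the terms alternate in sign and decrease monotonically to 0 in absolute value (size ~ c/m), so the alternating series test gives convergence.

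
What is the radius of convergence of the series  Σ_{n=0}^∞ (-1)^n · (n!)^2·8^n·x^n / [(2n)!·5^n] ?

R = 5/2

Ratio test: |a_{n+1}/a_n| = (n+1)²/[(2n+1)·(2n+2)] · 8/5 → 2/5 as n → ∞.
The series converges when 2/5 · |x| < 1, giving R = 5/2.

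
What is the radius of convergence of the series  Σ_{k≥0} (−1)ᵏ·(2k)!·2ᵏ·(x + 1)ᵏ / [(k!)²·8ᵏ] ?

R = 1

The ratio of consecutive coefficients is (2k+1)·(2k+2)/(k+1)² · 2/8 → 1.
So the series converges when |x + 1| < 1 and diverges when |x + 1| > 1; R = 1.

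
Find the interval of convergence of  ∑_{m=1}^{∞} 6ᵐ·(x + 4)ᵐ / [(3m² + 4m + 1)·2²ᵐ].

[-14/3, -10/3]

Ratio test: |a_{m+1}/a_m| = [(3m² + 4m + 1)/(3(m+1)² + 4(m+1) + 1)] · 6/4 → 3/2 as m → ∞.
Thus R = 1/(3/2) = 2/3.
When x = -10/3, the terms are on the order of 1/m², so the series converges absolutely by comparison with the p-series (p = 2 > 1).
Check x = -14/3: the terms are on the order of 1/m², so the series converges absolutely by comparison with the p-series (p = 2 > 1).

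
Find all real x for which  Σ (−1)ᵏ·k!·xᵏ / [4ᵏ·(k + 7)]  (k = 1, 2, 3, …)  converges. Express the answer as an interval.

By the ratio test, |a_{k+1}/a_k| = (k+1) · 1/4 · (k + 7)/((k+1) + 7) → ∞.
Since the ratio → ∞, the series diverges for every x ≠ 0, and R = 0.

{0}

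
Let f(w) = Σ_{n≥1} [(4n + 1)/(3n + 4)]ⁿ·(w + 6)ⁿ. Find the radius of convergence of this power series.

Root test: |a_n|^(1/n) = (4n + 1)/(3n + 4) → 4/3.
Convergence for |w + 6| · 4/3 < 1, i.e. |w + 6| < 3/4. So R = 3/4.

R = 3/4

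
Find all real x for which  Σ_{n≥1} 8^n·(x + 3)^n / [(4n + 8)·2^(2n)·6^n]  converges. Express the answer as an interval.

[-6, 0)

Ratio test: |a_{n+1}/a_n| = [(4n + 8)/(4(n+1) + 8)] · 8/(4·6) → 1/3 as n → ∞.
The series converges when 1/3 · |x + 3| < 1, giving R = 3.
Endpoint x = 0: the terms behave like c/n; limit comparison with the harmonic series gives divergence.
Check x = -6: an alternating series whose terms decrease to 0 in absolute value, so it converges by the Leibniz criterion.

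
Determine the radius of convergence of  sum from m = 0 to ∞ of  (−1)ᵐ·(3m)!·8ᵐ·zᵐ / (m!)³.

R = 1/216

The ratio of consecutive coefficients is (3m+1)·(3m+2)·(3m+3)/(m+1)³ · 8 → 216.
The series converges when 216 · |z| < 1, giving R = 1/216.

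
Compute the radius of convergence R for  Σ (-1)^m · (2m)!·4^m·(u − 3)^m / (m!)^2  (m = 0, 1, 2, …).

Apply the ratio test: |a_{m+1}| / |a_m| = (2m+1)·(2m+2)/(m+1)² · 4, which tends to 16 as m → ∞.
Convergence for |u − 3| · 16 < 1, i.e. |u − 3| < 1/16. So R = 1/16.

R = 1/16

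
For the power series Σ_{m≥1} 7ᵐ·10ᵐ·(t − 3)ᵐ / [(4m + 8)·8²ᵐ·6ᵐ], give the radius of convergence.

R = 192/35

The ratio of consecutive coefficients is [(4m + 8)/(4(m+1) + 8)] · 7·10/(64·6) → 35/192.
Hence the series converges for |t − 3| < 1/(35/192) = 192/35, so the radius of convergence is 192/35.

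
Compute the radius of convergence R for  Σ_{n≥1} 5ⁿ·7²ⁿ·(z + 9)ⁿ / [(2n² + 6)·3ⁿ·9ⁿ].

Ratio test: |a_{n+1}/a_n| = [(2n² + 6)/(2(n+1)² + 6)] · 5·49/(3·9) → 245/27 as n → ∞.
The series converges when 245/27 · |z + 9| < 1, giving R = 27/245.

R = 27/245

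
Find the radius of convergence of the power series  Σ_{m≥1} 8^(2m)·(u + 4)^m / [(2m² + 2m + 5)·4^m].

By the ratio test, |a_{m+1}/a_m| = [(2m² + 2m + 5)/(2(m+1)² + 2(m+1) + 5)] · 64/4 → 16.
Thus R = 1/(16) = 1/16.

R = 1/16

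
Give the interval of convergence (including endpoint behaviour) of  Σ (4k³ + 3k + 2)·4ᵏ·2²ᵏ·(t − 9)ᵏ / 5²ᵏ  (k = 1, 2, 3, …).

Apply the ratio test: |a_{k+1}| / |a_k| = [(4(k+1)³ + 3(k+1) + 2)/(4k³ + 3k + 2)] · 4·4/25, which tends to 16/25 as k → ∞.
Thus R = 1/(16/25) = 25/16.
When t = 169/16, the terms have absolute value of order k³, which does not tend to 0, so the series diverges by the divergence test.
Check t = 119/16: the k-th term does not approach 0; divergence by the term test.

(119/16, 169/16)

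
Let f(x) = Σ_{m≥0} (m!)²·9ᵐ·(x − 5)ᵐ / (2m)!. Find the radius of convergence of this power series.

R = 4/9

Apply the ratio test: |a_{m+1}| / |a_m| = (m+1)²/[(2m+1)·(2m+2)] · 9, which tends to 9/4 as m → ∞.
Convergence for |x − 5| · 9/4 < 1, i.e. |x − 5| < 4/9. So R = 4/9.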